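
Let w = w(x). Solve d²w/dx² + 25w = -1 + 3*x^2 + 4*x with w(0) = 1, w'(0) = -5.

Characteristic equation r² + 25 = 0 has discriminant (0)² - 4·(25) = -100 < 0, so r = ± 5i.
Hence w_h = C1*cos(5*x) + C2*sin(5*x).
For the particular solution try w_p = A0 + A1*x + A2*x^2. Substituting and matching coefficients of each power of x gives A0 = -31/625, A1 = 4/25, A2 = 3/25, so w_p = -31/625 + 3*x^2/25 + 4*x/25.
General solution: w = -31/625 + 3*x^2/25 + 4*x/25 + C1*cos(5*x) + C2*sin(5*x).
Apply the initial conditions: w(0) = -31/625 + C1 = 1 and w'(0) = 4/25 + 5*C2 = -5. Solving gives C1 = 656/625, C2 = -129/125.

w = -31/625 - 129*sin(5*x)/125 + 3*x**2/25 + 4*x/25 + 656*cos(5*x)/625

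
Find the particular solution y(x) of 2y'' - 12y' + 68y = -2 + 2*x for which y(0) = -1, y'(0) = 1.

y = -7/289 + x/34 - 282*cos(5*x)*exp(3*x)/289 + 2253*exp(3*x)*sin(5*x)/2890

Divide through by 2: y'' - 6y' + 34y = -1 + x.
Characteristic equation r² - 6r + 34 = 0 has discriminant (-6)² - 4·(34) = -100 < 0, so r = 3 ± 5i.
Hence y_h = C1*cos(5*x)*exp(3*x) + C2*exp(3*x)*sin(5*x).
For the particular solution try y_p = A0 + A1*x. Substituting and matching coefficients of each power of x gives A0 = -7/289, A1 = 1/34, so y_p = -7/289 + x/34.
General solution: y = -7/289 + x/34 + C1*cos(5*x)*exp(3*x) + C2*exp(3*x)*sin(5*x).
Apply the initial conditions: y(0) = -7/289 + C1 = -1 and y'(0) = 1/34 + 3*C1 + 5*C2 = 1. Solving gives C1 = -282/289, C2 = 2253/2890.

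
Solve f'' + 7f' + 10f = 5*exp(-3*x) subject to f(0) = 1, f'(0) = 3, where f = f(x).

f = -5*exp(-3*x)/2 - 5*exp(-5*x)/6 + 13*exp(-2*x)/3

Characteristic equation r² + 7r + 10 = 0 factors as (r + 2)(r + 5) = 0, so r = -2, -5.
Hence f_h = C1*exp(-2*x) + C2*exp(-5*x).
Try f_p = A*exp(-3*x). Substituting into the equation and dividing by exp(-3*x) gives A = -5/2, so f_p = -5*exp(-3*x)/2.
General solution: f = -5*exp(-3*x)/2 + C1*exp(-2*x) + C2*exp(-5*x).
Apply the initial conditions: f(0) = -5/2 + C1 + C2 = 1 and f'(0) = 15/2 - 5*C2 - 2*C1 = 3. Solving gives C1 = 13/3, C2 = -5/6.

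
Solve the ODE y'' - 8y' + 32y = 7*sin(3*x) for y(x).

y = 161*sin(3*x)/1105 + 168*cos(3*x)/1105 + C1*cos(4*x)*exp(4*x) + C2*exp(4*x)*sin(4*x)

Characteristic equation r² - 8r + 32 = 0 has discriminant (-8)² - 4·(32) = -64 < 0, so r = 4 ± 4i.
Hence y_h = C1*cos(4*x)*exp(4*x) + C2*exp(4*x)*sin(4*x).
Try y_p = A*cos(3*x) + B*sin(3*x). Substituting and equating the coefficients of cos(3x) and sin(3x) gives A = 168/1105, B = 161/1105, so y_p = 161*sin(3*x)/1105 + 168*cos(3*x)/1105.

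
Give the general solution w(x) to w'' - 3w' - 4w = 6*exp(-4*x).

w = exp(-4*x)/4 + C1*exp(-x) + C2*exp(4*x)

Characteristic equation r² - 3r - 4 = 0 factors as (r + 1)(r - 4) = 0, so r = -1, 4.
Hence w_h = C1*exp(-x) + C2*exp(4*x).
Try w_p = A*exp(-4*x). Substituting into the equation and dividing by exp(-4*x) gives A = 1/4, so w_p = exp(-4*x)/4.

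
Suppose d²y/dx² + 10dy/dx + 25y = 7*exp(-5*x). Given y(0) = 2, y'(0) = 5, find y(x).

y = 2*exp(-5*x) + 15*x*exp(-5*x) + 7*x**2*exp(-5*x)/2

Characteristic equation r² + 10r + 25 = 0 has discriminant (10)² - 4·(25) = 0, so r = -5 is a repeated root.
Hence y_h = (C1 + C2*x)*exp(-5*x).
Since exp(-5*x) solves the homogeneous equation (r = -5 is a root of multiplicity 2), multiply the trial by x^2. Try y_p = A*x^2*exp(-5*x). Substituting into the equation and dividing by exp(-5*x) gives A = 7/2, so y_p = 7*x^2*exp(-5*x)/2.
General solution: y = C1*exp(-5*x) + 7*x^2*exp(-5*x)/2 + C2*x*exp(-5*x).
Apply the initial conditions: y(0) = C1 = 2 and y'(0) = C2 - 5*C1 = 5. Solving gives C1 = 2, C2 = 15.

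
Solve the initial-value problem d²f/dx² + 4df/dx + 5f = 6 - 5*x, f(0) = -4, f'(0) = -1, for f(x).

f = 2 - x - 12*exp(-2*x)*sin(x) - 6*cos(x)*exp(-2*x)

Characteristic equation r² + 4r + 5 = 0 has discriminant (4)² - 4·(5) = -4 < 0, so r = -2 ± i.
Hence f_h = C1*cos(x)*exp(-2*x) + C2*exp(-2*x)*sin(x).
For the particular solution try f_p = A0 + A1*x. Substituting and matching coefficients of each power of x gives A0 = 2, A1 = -1, so f_p = 2 - x.
General solution: f = 2 - x + C1*cos(x)*exp(-2*x) + C2*exp(-2*x)*sin(x).
Apply the initial conditions: f(0) = 2 + C1 = -4 and f'(0) = -1 + C2 - 2*C1 = -1. Solving gives C1 = -6, C2 = -12.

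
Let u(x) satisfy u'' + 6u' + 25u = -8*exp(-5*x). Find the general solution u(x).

Characteristic equation r² + 6r + 25 = 0 has discriminant (6)² - 4·(25) = -64 < 0, so r = -3 ± 4i.
Hence u_h = C1*cos(4*x)*exp(-3*x) + C2*exp(-3*x)*sin(4*x).
Try u_p = A*exp(-5*x). Substituting into the equation and dividing by exp(-5*x) gives A = -2/5, so u_p = -2*exp(-5*x)/5.

u = -2*exp(-5*x)/5 + C1*cos(4*x)*exp(-3*x) + C2*exp(-3*x)*sin(4*x)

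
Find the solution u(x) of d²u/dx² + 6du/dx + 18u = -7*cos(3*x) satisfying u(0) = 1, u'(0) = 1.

u = -14*sin(3*x)/45 - 7*cos(3*x)/45 + 9*exp(-3*x)*sin(3*x)/5 + 52*cos(3*x)*exp(-3*x)/45

Characteristic equation r² + 6r + 18 = 0 has discriminant (6)² - 4·(18) = -36 < 0, so r = -3 ± 3i.
Hence u_h = C1*cos(3*x)*exp(-3*x) + C2*exp(-3*x)*sin(3*x).
Try u_p = A*cos(3*x) + B*sin(3*x). Substituting and equating the coefficients of cos(3x) and sin(3x) gives A = -7/45, B = -14/45, so u_p = -14*sin(3*x)/45 - 7*cos(3*x)/45.
General solution: u = -14*sin(3*x)/45 - 7*cos(3*x)/45 + C1*cos(3*x)*exp(-3*x) + C2*exp(-3*x)*sin(3*x).
Apply the initial conditions: u(0) = -7/45 + C1 = 1 and u'(0) = -14/15 - 3*C1 + 3*C2 = 1. Solving gives C1 = 52/45, C2 = 9/5.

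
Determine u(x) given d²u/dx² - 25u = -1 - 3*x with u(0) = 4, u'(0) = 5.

Characteristic equation r² - 25 = 0 factors as (r + 5)(r - 5) = 0, so r = -5, 5.
Hence u_h = C1*exp(-5*x) + C2*exp(5*x).
For the particular solution try u_p = A0 + A1*x. Substituting and matching coefficients of each power of x gives A0 = 1/25, A1 = 3/25, so u_p = 1/25 + 3*x/25.
General solution: u = 1/25 + 3*x/25 + C1*exp(-5*x) + C2*exp(5*x).
Apply the initial conditions: u(0) = 1/25 + C1 + C2 = 4 and u'(0) = 3/25 - 5*C1 + 5*C2 = 5. Solving gives C1 = 373/250, C2 = 617/250.

u = 1/25 + 3*x/25 + 373*exp(-5*x)/250 + 617*exp(5*x)/250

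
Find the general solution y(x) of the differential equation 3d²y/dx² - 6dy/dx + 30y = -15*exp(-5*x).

Divide through by 3: y'' - 2y' + 10y = -5*exp(-5*x).
Characteristic equation r² - 2r + 10 = 0 has discriminant (-2)² - 4·(10) = -36 < 0, so r = 1 ± 3i.
Hence y_h = C1*cos(3*x)*exp(x) + C2*exp(x)*sin(3*x).
Try y_p = A*exp(-5*x). Substituting into the equation and dividing by exp(-5*x) gives A = -1/9, so y_p = -exp(-5*x)/9.

y = -exp(-5*x)/9 + C1*cos(3*x)*exp(x) + C2*exp(x)*sin(3*x)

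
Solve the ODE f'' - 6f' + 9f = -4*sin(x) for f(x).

Characteristic equation r² - 6r + 9 = 0 has discriminant (-6)² - 4·(9) = 0, so r = 3 is a repeated root.
Hence f_h = (C1 + C2*x)*exp(3*x).
Try f_p = A*cos(x) + B*sin(x). Substituting and equating the coefficients of cos(x) and sin(x) gives A = -6/25, B = -8/25, so f_p = -8*sin(x)/25 - 6*cos(x)/25.

f = -8*sin(x)/25 - 6*cos(x)/25 + C1*exp(3*x) + C2*x*exp(3*x)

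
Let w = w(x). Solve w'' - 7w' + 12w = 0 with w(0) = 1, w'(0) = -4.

Characteristic equation r² - 7r + 12 = 0 factors as (r - 3)(r - 4) = 0, so r = 3, 4.
Hence w_h = C1*exp(3*x) + C2*exp(4*x).
Apply the initial conditions: w(0) = C1 + C2 = 1 and w'(0) = 3*C1 + 4*C2 = -4. Solving gives C1 = 8, C2 = -7.

w = -7*exp(4*x) + 8*exp(3*x)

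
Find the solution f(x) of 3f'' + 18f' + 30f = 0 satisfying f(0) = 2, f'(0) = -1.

Divide through by 3: f'' + 6f' + 10f = 0.
Characteristic equation r² + 6r + 10 = 0 has discriminant (6)² - 4·(10) = -4 < 0, so r = -3 ± i.
Hence f_h = C1*cos(x)*exp(-3*x) + C2*exp(-3*x)*sin(x).
Apply the initial conditions: f(0) = C1 = 2 and f'(0) = C2 - 3*C1 = -1. Solving gives C1 = 2, C2 = 5.

f = 2*cos(x)*exp(-3*x) + 5*exp(-3*x)*sin(x)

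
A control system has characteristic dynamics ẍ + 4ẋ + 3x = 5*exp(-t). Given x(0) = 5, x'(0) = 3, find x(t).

Characteristic equation r² + 4r + 3 = 0 factors as (r + 3)(r + 1) = 0, so r = -3, -1.
Hence x_h = C1*exp(-3*t) + C2*exp(-t).
Since exp(-t) solves the homogeneous equation (r = -1 is a root of multiplicity 1), multiply the trial by t. Try x_p = A*t*exp(-t). Substituting into the equation and dividing by exp(-t) gives A = 5/2, so x_p = 5*t*exp(-t)/2.
General solution: x = C1*exp(-3*t) + C2*exp(-t) + 5*t*exp(-t)/2.
Apply the initial conditions: x(0) = C1 + C2 = 5 and x'(0) = 5/2 - C2 - 3*C1 = 3. Solving gives C1 = -11/4, C2 = 31/4.

x = -11*exp(-3*t)/4 + 31*exp(-t)/4 + 5*t*exp(-t)/2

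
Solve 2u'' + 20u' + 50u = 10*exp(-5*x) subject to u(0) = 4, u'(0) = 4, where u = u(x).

Divide through by 2: u'' + 10u' + 25u = 5*exp(-5*x).
Characteristic equation r² + 10r + 25 = 0 has discriminant (10)² - 4·(25) = 0, so r = -5 is a repeated root.
Hence u_h = (C1 + C2*x)*exp(-5*x).
Since exp(-5*x) solves the homogeneous equation (r = -5 is a root of multiplicity 2), multiply the trial by x^2. Try u_p = A*x^2*exp(-5*x). Substituting into the equation and dividing by exp(-5*x) gives A = 5/2, so u_p = 5*x^2*exp(-5*x)/2.
General solution: u = C1*exp(-5*x) + 5*x^2*exp(-5*x)/2 + C2*x*exp(-5*x).
Apply the initial conditions: u(0) = C1 = 4 and u'(0) = C2 - 5*C1 = 4. Solving gives C1 = 4, C2 = 24.

u = 4*exp(-5*x) + 24*x*exp(-5*x) + 5*x**2*exp(-5*x)/2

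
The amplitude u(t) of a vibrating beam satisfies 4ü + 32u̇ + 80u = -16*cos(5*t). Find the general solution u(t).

Divide through by 4: u'' + 8u' + 20u = -4*cos(5*t).
Characteristic equation r² + 8r + 20 = 0 has discriminant (8)² - 4·(20) = -16 < 0, so r = -4 ± 2i.
Hence u_h = C1*cos(2*t)*exp(-4*t) + C2*exp(-4*t)*sin(2*t).
Try u_p = A*cos(5*t) + B*sin(5*t). Substituting and equating the coefficients of cos(5t) and sin(5t) gives A = 4/325, B = -32/325, so u_p = -32*sin(5*t)/325 + 4*cos(5*t)/325.

u = -32*sin(5*t)/325 + 4*cos(5*t)/325 + C1*cos(2*t)*exp(-4*t) + C2*exp(-4*t)*sin(2*t)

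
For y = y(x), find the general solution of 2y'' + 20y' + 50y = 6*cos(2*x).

Divide through by 2: y'' + 10y' + 25y = 3*cos(2*x).
Characteristic equation r² + 10r + 25 = 0 has discriminant (10)² - 4·(25) = 0, so r = -5 is a repeated root.
Hence y_h = (C1 + C2*x)*exp(-5*x).
Try y_p = A*cos(2*x) + B*sin(2*x). Substituting and equating the coefficients of cos(2x) and sin(2x) gives A = 63/841, B = 60/841, so y_p = 60*sin(2*x)/841 + 63*cos(2*x)/841.

y = 60*sin(2*x)/841 + 63*cos(2*x)/841 + C1*exp(-5*x) + C2*x*exp(-5*x)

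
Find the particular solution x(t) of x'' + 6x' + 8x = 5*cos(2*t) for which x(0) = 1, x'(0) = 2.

x = -3*exp(-4*t)/2 + cos(2*t)/8 + 3*sin(2*t)/8 + 19*exp(-2*t)/8

Characteristic equation r² + 6r + 8 = 0 factors as (r + 4)(r + 2) = 0, so r = -4, -2.
Hence x_h = C1*exp(-4*t) + C2*exp(-2*t).
Try x_p = A*cos(2*t) + B*sin(2*t). Substituting and equating the coefficients of cos(2t) and sin(2t) gives A = 1/8, B = 3/8, so x_p = cos(2*t)/8 + 3*sin(2*t)/8.
General solution: x = cos(2*t)/8 + 3*sin(2*t)/8 + C1*exp(-4*t) + C2*exp(-2*t).
Apply the initial conditions: x(0) = 1/8 + C1 + C2 = 1 and x'(0) = 3/4 - 4*C1 - 2*C2 = 2. Solving gives C1 = -3/2, C2 = 19/8.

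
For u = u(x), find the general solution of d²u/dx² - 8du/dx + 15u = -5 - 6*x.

Characteristic equation r² - 8r + 15 = 0 factors as (r - 3)(r - 5) = 0, so r = 3, 5.
Hence u_h = C1*exp(3*x) + C2*exp(5*x).
For the particular solution try u_p = A0 + A1*x. Substituting and matching coefficients of each power of x gives A0 = -41/75, A1 = -2/5, so u_p = -41/75 - 2*x/5.

u = -41/75 - 2*x/5 + C1*exp(3*x) + C2*exp(5*x)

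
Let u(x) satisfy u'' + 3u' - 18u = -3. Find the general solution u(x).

u = 1/6 + C1*exp(3*x) + C2*exp(-6*x)

Characteristic equation r² + 3r - 18 = 0 factors as (r - 3)(r + 6) = 0, so r = 3, -6.
Hence u_h = C1*exp(3*x) + C2*exp(-6*x).
For the particular solution try u_p = A0. Substituting and matching coefficients of each power of x gives A0 = 1/6, so u_p = 1/6.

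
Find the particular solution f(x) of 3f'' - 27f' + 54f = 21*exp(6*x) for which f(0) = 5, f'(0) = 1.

Divide through by 3: f'' - 9f' + 18f = 7*exp(6*x).
Characteristic equation r² - 9r + 18 = 0 factors as (r - 6)(r - 3) = 0, so r = 6, 3.
Hence f_h = C1*exp(6*x) + C2*exp(3*x).
Since exp(6*x) solves the homogeneous equation (r = 6 is a root of multiplicity 1), multiply the trial by x. Try f_p = A*x*exp(6*x). Substituting into the equation and dividing by exp(6*x) gives A = 7/3, so f_p = 7*x*exp(6*x)/3.
General solution: f = C1*exp(6*x) + C2*exp(3*x) + 7*x*exp(6*x)/3.
Apply the initial conditions: f(0) = C1 + C2 = 5 and f'(0) = 7/3 + 3*C2 + 6*C1 = 1. Solving gives C1 = -49/9, C2 = 94/9.

f = -49*exp(6*x)/9 + 94*exp(3*x)/9 + 7*x*exp(6*x)/3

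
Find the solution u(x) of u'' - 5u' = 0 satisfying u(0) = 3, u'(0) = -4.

Characteristic equation r² - 5r = 0 factors as (r - 5)r = 0, so r = 5, 0.
Hence u_h = C1*exp(5*x) + C2.
Apply the initial conditions: u(0) = C1 + C2 = 3 and u'(0) = 5*C1 = -4. Solving gives C1 = -4/5, C2 = 19/5.

u = 19/5 - 4*exp(5*x)/5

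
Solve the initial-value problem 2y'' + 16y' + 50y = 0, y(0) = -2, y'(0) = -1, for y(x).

Divide through by 2: y'' + 8y' + 25y = 0.
Characteristic equation r² + 8r + 25 = 0 has discriminant (8)² - 4·(25) = -36 < 0, so r = -4 ± 3i.
Hence y_h = C1*cos(3*x)*exp(-4*x) + C2*exp(-4*x)*sin(3*x).
Apply the initial conditions: y(0) = C1 = -2 and y'(0) = -4*C1 + 3*C2 = -1. Solving gives C1 = -2, C2 = -3.

y = -3*exp(-4*x)*sin(3*x) - 2*cos(3*x)*exp(-4*x)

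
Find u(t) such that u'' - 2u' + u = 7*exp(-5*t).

Characteristic equation r² - 2r + 1 = 0 has discriminant (-2)² - 4·(1) = 0, so r = 1 is a repeated root.
Hence u_h = (C1 + C2*t)*exp(t).
Try u_p = A*exp(-5*t). Substituting into the equation and dividing by exp(-5*t) gives A = 7/36, so u_p = 7*exp(-5*t)/36.

u = 7*exp(-5*t)/36 + C1*exp(t) + C2*t*exp(t)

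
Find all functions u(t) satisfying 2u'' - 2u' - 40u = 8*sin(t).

u = -42*sin(t)/221 + 2*cos(t)/221 + C1*exp(5*t) + C2*exp(-4*t)

Divide through by 2: u'' - u' - 20u = 4*sin(t).
Characteristic equation r² - r - 20 = 0 factors as (r - 5)(r + 4) = 0, so r = 5, -4.
Hence u_h = C1*exp(5*t) + C2*exp(-4*t).
Try u_p = A*cos(t) + B*sin(t). Substituting and equating the coefficients of cos(t) and sin(t) gives A = 2/221, B = -42/221, so u_p = -42*sin(t)/221 + 2*cos(t)/221.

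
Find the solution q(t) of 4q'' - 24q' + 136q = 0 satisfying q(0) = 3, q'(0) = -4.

Divide through by 4: q'' - 6q' + 34q = 0.
Characteristic equation r² - 6r + 34 = 0 has discriminant (-6)² - 4·(34) = -100 < 0, so r = 3 ± 5i.
Hence q_h = C1*cos(5*t)*exp(3*t) + C2*exp(3*t)*sin(5*t).
Apply the initial conditions: q(0) = C1 = 3 and q'(0) = 3*C1 + 5*C2 = -4. Solving gives C1 = 3, C2 = -13/5.

q = 3*cos(5*t)*exp(3*t) - 13*exp(3*t)*sin(5*t)/5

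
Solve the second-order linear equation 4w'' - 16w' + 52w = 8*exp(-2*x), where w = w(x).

Divide through by 4: w'' - 4w' + 13w = 2*exp(-2*x).
Characteristic equation r² - 4r + 13 = 0 has discriminant (-4)² - 4·(13) = -36 < 0, so r = 2 ± 3i.
Hence w_h = C1*cos(3*x)*exp(2*x) + C2*exp(2*x)*sin(3*x).
Try w_p = A*exp(-2*x). Substituting into the equation and dividing by exp(-2*x) gives A = 2/25, so w_p = 2*exp(-2*x)/25.

w = 2*exp(-2*x)/25 + C1*cos(3*x)*exp(2*x) + C2*exp(2*x)*sin(3*x)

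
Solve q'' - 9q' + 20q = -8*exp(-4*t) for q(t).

q = -exp(-4*t)/9 + C1*exp(4*t) + C2*exp(5*t)

Characteristic equation r² - 9r + 20 = 0 factors as (r - 4)(r - 5) = 0, so r = 4, 5.
Hence q_h = C1*exp(4*t) + C2*exp(5*t).
Try q_p = A*exp(-4*t). Substituting into the equation and dividing by exp(-4*t) gives A = -1/9, so q_p = -exp(-4*t)/9.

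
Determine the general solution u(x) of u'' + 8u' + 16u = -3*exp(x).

Characteristic equation r² + 8r + 16 = 0 has discriminant (8)² - 4·(16) = 0, so r = -4 is a repeated root.
Hence u_h = (C1 + C2*x)*exp(-4*x).
Try u_p = A*exp(x). Substituting into the equation and dividing by exp(x) gives A = -3/25, so u_p = -3*exp(x)/25.

u = -3*exp(x)/25 + C1*exp(-4*x) + C2*x*exp(-4*x)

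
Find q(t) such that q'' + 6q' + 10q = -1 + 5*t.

q = -2/5 + t/2 + C1*cos(t)*exp(-3*t) + C2*exp(-3*t)*sin(t)

Characteristic equation r² + 6r + 10 = 0 has discriminant (6)² - 4·(10) = -4 < 0, so r = -3 ± i.
Hence q_h = C1*cos(t)*exp(-3*t) + C2*exp(-3*t)*sin(t).
For the particular solution try q_p = A0 + A1*t. Substituting and matching coefficients of each power of t gives A0 = -2/5, A1 = 1/2, so q_p = -2/5 + t/2.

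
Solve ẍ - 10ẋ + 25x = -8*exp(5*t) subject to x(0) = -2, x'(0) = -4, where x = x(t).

Characteristic equation r² - 10r + 25 = 0 has discriminant (-10)² - 4·(25) = 0, so r = 5 is a repeated root.
Hence x_h = (C1 + C2*t)*exp(5*t).
Since exp(5*t) solves the homogeneous equation (r = 5 is a root of multiplicity 2), multiply the trial by t^2. Try x_p = A*t^2*exp(5*t). Substituting into the equation and dividing by exp(5*t) gives A = -4, so x_p = -4*t^2*exp(5*t).
General solution: x = C1*exp(5*t) - 4*t^2*exp(5*t) + C2*t*exp(5*t).
Apply the initial conditions: x(0) = C1 = -2 and x'(0) = C2 + 5*C1 = -4. Solving gives C1 = -2, C2 = 6.

x = -2*exp(5*t) - 4*t**2*exp(5*t) + 6*t*exp(5*t)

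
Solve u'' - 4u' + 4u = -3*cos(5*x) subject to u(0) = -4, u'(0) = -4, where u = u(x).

u = -3427*exp(2*x)/841 + 60*sin(5*x)/841 + 63*cos(5*x)/841 + 110*x*exp(2*x)/29

Characteristic equation r² - 4r + 4 = 0 has discriminant (-4)² - 4·(4) = 0, so r = 2 is a repeated root.
Hence u_h = (C1 + C2*x)*exp(2*x).
Try u_p = A*cos(5*x) + B*sin(5*x). Substituting and equating the coefficients of cos(5x) and sin(5x) gives A = 63/841, B = 60/841, so u_p = 60*sin(5*x)/841 + 63*cos(5*x)/841.
General solution: u = 60*sin(5*x)/841 + 63*cos(5*x)/841 + C1*exp(2*x) + C2*x*exp(2*x).
Apply the initial conditions: u(0) = 63/841 + C1 = -4 and u'(0) = 300/841 + C2 + 2*C1 = -4. Solving gives C1 = -3427/841, C2 = 110/29.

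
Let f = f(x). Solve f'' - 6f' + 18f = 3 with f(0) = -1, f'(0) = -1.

Characteristic equation r² - 6r + 18 = 0 has discriminant (-6)² - 4·(18) = -36 < 0, so r = 3 ± 3i.
Hence f_h = C1*cos(3*x)*exp(3*x) + C2*exp(3*x)*sin(3*x).
For the particular solution try f_p = A0. Substituting and matching coefficients of each power of x gives A0 = 1/6, so f_p = 1/6.
General solution: f = 1/6 + C1*cos(3*x)*exp(3*x) + C2*exp(3*x)*sin(3*x).
Apply the initial conditions: f(0) = 1/6 + C1 = -1 and f'(0) = 3*C1 + 3*C2 = -1. Solving gives C1 = -7/6, C2 = 5/6.

f = 1/6 - 7*cos(3*x)*exp(3*x)/6 + 5*exp(3*x)*sin(3*x)/6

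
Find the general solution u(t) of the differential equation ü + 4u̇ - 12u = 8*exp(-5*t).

u = -8*exp(-5*t)/7 + C1*exp(2*t) + C2*exp(-6*t)

Characteristic equation r² + 4r - 12 = 0 factors as (r - 2)(r + 6) = 0, so r = 2, -6.
Hence u_h = C1*exp(2*t) + C2*exp(-6*t).
Try u_p = A*exp(-5*t). Substituting into the equation and dividing by exp(-5*t) gives A = -8/7, so u_p = -8*exp(-5*t)/7.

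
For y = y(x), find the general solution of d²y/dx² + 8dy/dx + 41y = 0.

Characteristic equation r² + 8r + 41 = 0 has discriminant (8)² - 4·(41) = -100 < 0, so r = -4 ± 5i.
Hence y_h = C1*cos(5*x)*exp(-4*x) + C2*exp(-4*x)*sin(5*x).

y = C1*cos(5*x)*exp(-4*x) + C2*exp(-4*x)*sin(5*x)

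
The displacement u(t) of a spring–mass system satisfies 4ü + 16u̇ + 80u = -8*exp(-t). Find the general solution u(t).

u = -2*exp(-t)/17 + C1*cos(4*t)*exp(-2*t) + C2*exp(-2*t)*sin(4*t)

Divide through by 4: u'' + 4u' + 20u = -2*exp(-t).
Characteristic equation r² + 4r + 20 = 0 has discriminant (4)² - 4·(20) = -64 < 0, so r = -2 ± 4i.
Hence u_h = C1*cos(4*t)*exp(-2*t) + C2*exp(-2*t)*sin(4*t).
Try u_p = A*exp(-t). Substituting into the equation and dividing by exp(-t) gives A = -2/17, so u_p = -2*exp(-t)/17.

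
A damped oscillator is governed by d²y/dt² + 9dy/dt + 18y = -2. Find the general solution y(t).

y = -1/9 + C1*exp(-3*t) + C2*exp(-6*t)

Characteristic equation r² + 9r + 18 = 0 factors as (r + 3)(r + 6) = 0, so r = -3, -6.
Hence y_h = C1*exp(-3*t) + C2*exp(-6*t).
For the particular solution try y_p = A0. Substituting and matching coefficients of each power of t gives A0 = -1/9, so y_p = -1/9.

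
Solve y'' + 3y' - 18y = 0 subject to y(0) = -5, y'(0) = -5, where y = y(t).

y = -35*exp(3*t)/9 - 10*exp(-6*t)/9

Characteristic equation r² + 3r - 18 = 0 factors as (r + 6)(r - 3) = 0, so r = -6, 3.
Hence y_h = C1*exp(-6*t) + C2*exp(3*t).
Apply the initial conditions: y(0) = C1 + C2 = -5 and y'(0) = -6*C1 + 3*C2 = -5. Solving gives C1 = -10/9, C2 = -35/9.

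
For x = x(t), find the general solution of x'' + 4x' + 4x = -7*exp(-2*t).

Characteristic equation r² + 4r + 4 = 0 has discriminant (4)² - 4·(4) = 0, so r = -2 is a repeated root.
Hence x_h = (C1 + C2*t)*exp(-2*t).
Since exp(-2*t) solves the homogeneous equation (r = -2 is a root of multiplicity 2), multiply the trial by t^2. Try x_p = A*t^2*exp(-2*t). Substituting into the equation and dividing by exp(-2*t) gives A = -7/2, so x_p = -7*t^2*exp(-2*t)/2.

x = C1*exp(-2*t) - 7*t**2*exp(-2*t)/2 + C2*t*exp(-2*t)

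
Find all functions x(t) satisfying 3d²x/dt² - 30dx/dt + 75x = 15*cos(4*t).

Divide through by 3: x'' - 10x' + 25x = 5*cos(4*t).
Characteristic equation r² - 10r + 25 = 0 has discriminant (-10)² - 4·(25) = 0, so r = 5 is a repeated root.
Hence x_h = (C1 + C2*t)*exp(5*t).
Try x_p = A*cos(4*t) + B*sin(4*t). Substituting and equating the coefficients of cos(4t) and sin(4t) gives A = 45/1681, B = -200/1681, so x_p = -200*sin(4*t)/1681 + 45*cos(4*t)/1681.

x = -200*sin(4*t)/1681 + 45*cos(4*t)/1681 + C1*exp(5*t) + C2*t*exp(5*t)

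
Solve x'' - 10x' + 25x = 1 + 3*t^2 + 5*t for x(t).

Characteristic equation r² - 10r + 25 = 0 has discriminant (-10)² - 4·(25) = 0, so r = 5 is a repeated root.
Hence x_h = (C1 + C2*t)*exp(5*t).
For the particular solution try x_p = A0 + A1*t + A2*t^2. Substituting and matching coefficients of each power of t gives A0 = 93/625, A1 = 37/125, A2 = 3/25, so x_p = 93/625 + 3*t^2/25 + 37*t/125.

x = 93/625 + 3*t**2/25 + 37*t/125 + C1*exp(5*t) + C2*t*exp(5*t)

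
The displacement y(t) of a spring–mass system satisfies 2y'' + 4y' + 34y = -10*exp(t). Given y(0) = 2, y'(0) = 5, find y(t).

Divide through by 2: y'' + 2y' + 17y = -5*exp(t).
Characteristic equation r² + 2r + 17 = 0 has discriminant (2)² - 4·(17) = -64 < 0, so r = -1 ± 4i.
Hence y_h = C1*cos(4*t)*exp(-t) + C2*exp(-t)*sin(4*t).
Try y_p = A*exp(t). Substituting into the equation and dividing by exp(t) gives A = -1/4, so y_p = -exp(t)/4.
General solution: y = -exp(t)/4 + C1*cos(4*t)*exp(-t) + C2*exp(-t)*sin(4*t).
Apply the initial conditions: y(0) = -1/4 + C1 = 2 and y'(0) = -1/4 - C1 + 4*C2 = 5. Solving gives C1 = 9/4, C2 = 15/8.

y = -exp(t)/4 + 9*cos(4*t)*exp(-t)/4 + 15*exp(-t)*sin(4*t)/8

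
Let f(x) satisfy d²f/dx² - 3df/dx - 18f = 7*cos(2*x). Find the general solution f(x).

Characteristic equation r² - 3r - 18 = 0 factors as (r + 3)(r - 6) = 0, so r = -3, 6.
Hence f_h = C1*exp(-3*x) + C2*exp(6*x).
Try f_p = A*cos(2*x) + B*sin(2*x). Substituting and equating the coefficients of cos(2x) and sin(2x) gives A = -77/260, B = -21/260, so f_p = -77*cos(2*x)/260 - 21*sin(2*x)/260.

f = -77*cos(2*x)/260 - 21*sin(2*x)/260 + C1*exp(-3*x) + C2*exp(6*x)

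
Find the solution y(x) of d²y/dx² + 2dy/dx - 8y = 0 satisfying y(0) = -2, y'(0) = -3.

y = -11*exp(2*x)/6 - exp(-4*x)/6

Characteristic equation r² + 2r - 8 = 0 factors as (r + 4)(r - 2) = 0, so r = -4, 2.
Hence y_h = C1*exp(-4*x) + C2*exp(2*x).
Apply the initial conditions: y(0) = C1 + C2 = -2 and y'(0) = -4*C1 + 2*C2 = -3. Solving gives C1 = -1/6, C2 = -11/6.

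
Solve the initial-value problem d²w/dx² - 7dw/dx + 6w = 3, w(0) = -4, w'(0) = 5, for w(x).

w = 1/2 - 32*exp(x)/5 + 19*exp(6*x)/10

Characteristic equation r² - 7r + 6 = 0 factors as (r - 6)(r - 1) = 0, so r = 6, 1.
Hence w_h = C1*exp(6*x) + C2*exp(x).
For the particular solution try w_p = A0. Substituting and matching coefficients of each power of x gives A0 = 1/2, so w_p = 1/2.
General solution: w = 1/2 + C1*exp(6*x) + C2*exp(x).
Apply the initial conditions: w(0) = 1/2 + C1 + C2 = -4 and w'(0) = C2 + 6*C1 = 5. Solving gives C1 = 19/10, C2 = -32/5.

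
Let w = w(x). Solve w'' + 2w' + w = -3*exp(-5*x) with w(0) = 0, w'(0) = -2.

Characteristic equation r² + 2r + 1 = 0 has discriminant (2)² - 4·(1) = 0, so r = -1 is a repeated root.
Hence w_h = (C1 + C2*x)*exp(-x).
Try w_p = A*exp(-5*x). Substituting into the equation and dividing by exp(-5*x) gives A = -3/16, so w_p = -3*exp(-5*x)/16.
General solution: w = -3*exp(-5*x)/16 + C1*exp(-x) + C2*x*exp(-x).
Apply the initial conditions: w(0) = -3/16 + C1 = 0 and w'(0) = 15/16 + C2 - C1 = -2. Solving gives C1 = 3/16, C2 = -11/4.

w = -3*exp(-5*x)/16 + 3*exp(-x)/16 - 11*x*exp(-x)/4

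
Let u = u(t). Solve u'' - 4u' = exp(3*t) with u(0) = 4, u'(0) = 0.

Characteristic equation r² - 4r = 0 factors as (r - 4)r = 0, so r = 4, 0.
Hence u_h = C1*exp(4*t) + C2.
Try u_p = A*exp(3*t). Substituting into the equation and dividing by exp(3*t) gives A = -1/3, so u_p = -exp(3*t)/3.
General solution: u = C2 - exp(3*t)/3 + C1*exp(4*t).
Apply the initial conditions: u(0) = -1/3 + C1 + C2 = 4 and u'(0) = -1 + 4*C1 = 0. Solving gives C1 = 1/4, C2 = 49/12.

u = 49/12 - exp(3*t)/3 + exp(4*t)/4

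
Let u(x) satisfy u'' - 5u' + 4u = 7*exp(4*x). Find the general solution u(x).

u = C1*exp(4*x) + C2*exp(x) + 7*x*exp(4*x)/3

Characteristic equation r² - 5r + 4 = 0 factors as (r - 4)(r - 1) = 0, so r = 4, 1.
Hence u_h = C1*exp(4*x) + C2*exp(x).
Since exp(4*x) solves the homogeneous equation (r = 4 is a root of multiplicity 1), multiply the trial by x. Try u_p = A*x*exp(4*x). Substituting into the equation and dividing by exp(4*x) gives A = 7/3, so u_p = 7*x*exp(4*x)/3.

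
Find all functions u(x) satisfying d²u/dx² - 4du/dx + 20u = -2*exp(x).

u = -2*exp(x)/17 + C1*cos(4*x)*exp(2*x) + C2*exp(2*x)*sin(4*x)

Characteristic equation r² - 4r + 20 = 0 has discriminant (-4)² - 4·(20) = -64 < 0, so r = 2 ± 4i.
Hence u_h = C1*cos(4*x)*exp(2*x) + C2*exp(2*x)*sin(4*x).
Try u_p = A*exp(x). Substituting into the equation and dividing by exp(x) gives A = -2/17, so u_p = -2*exp(x)/17.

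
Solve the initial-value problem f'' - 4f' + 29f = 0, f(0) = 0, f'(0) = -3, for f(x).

f = -3*exp(2*x)*sin(5*x)/5

Characteristic equation r² - 4r + 29 = 0 has discriminant (-4)² - 4·(29) = -100 < 0, so r = 2 ± 5i.
Hence f_h = C1*cos(5*x)*exp(2*x) + C2*exp(2*x)*sin(5*x).
Apply the initial conditions: f(0) = C1 = 0 and f'(0) = 2*C1 + 5*C2 = -3. Solving gives C1 = 0, C2 = -3/5.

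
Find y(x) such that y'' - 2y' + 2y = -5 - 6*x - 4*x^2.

y = -15/2 - 7*x - 2*x**2 + C1*cos(x)*exp(x) + C2*exp(x)*sin(x)

Characteristic equation r² - 2r + 2 = 0 has discriminant (-2)² - 4·(2) = -4 < 0, so r = 1 ± i.
Hence y_h = C1*cos(x)*exp(x) + C2*exp(x)*sin(x).
For the particular solution try y_p = A0 + A1*x + A2*x^2. Substituting and matching coefficients of each power of x gives A0 = -15/2, A1 = -7, A2 = -2, so y_p = -15/2 - 7*x - 2*x^2.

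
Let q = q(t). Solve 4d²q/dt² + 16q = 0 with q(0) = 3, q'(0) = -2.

Divide through by 4: q'' + 4q = 0.
Characteristic equation r² + 4 = 0 has discriminant (0)² - 4·(4) = -16 < 0, so r = ± 2i.
Hence q_h = C1*cos(2*t) + C2*sin(2*t).
Apply the initial conditions: q(0) = C1 = 3 and q'(0) = 2*C2 = -2. Solving gives C1 = 3, C2 = -1.

q = -sin(2*t) + 3*cos(2*t)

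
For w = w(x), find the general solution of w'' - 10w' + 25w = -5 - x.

Characteristic equation r² - 10r + 25 = 0 has discriminant (-10)² - 4·(25) = 0, so r = 5 is a repeated root.
Hence w_h = (C1 + C2*x)*exp(5*x).
For the particular solution try w_p = A0 + A1*x. Substituting and matching coefficients of each power of x gives A0 = -27/125, A1 = -1/25, so w_p = -27/125 - x/25.

w = -27/125 - x/25 + C1*exp(5*x) + C2*x*exp(5*x)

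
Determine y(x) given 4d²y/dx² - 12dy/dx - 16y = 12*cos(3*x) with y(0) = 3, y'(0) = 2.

Divide through by 4: y'' - 3y' - 4y = 3*cos(3*x).
Characteristic equation r² - 3r - 4 = 0 factors as (r - 4)(r + 1) = 0, so r = 4, -1.
Hence y_h = C1*exp(4*x) + C2*exp(-x).
Try y_p = A*cos(3*x) + B*sin(3*x). Substituting and equating the coefficients of cos(3x) and sin(3x) gives A = -39/250, B = -27/250, so y_p = -39*cos(3*x)/250 - 27*sin(3*x)/250.
General solution: y = -39*cos(3*x)/250 - 27*sin(3*x)/250 + C1*exp(4*x) + C2*exp(-x).
Apply the initial conditions: y(0) = -39/250 + C1 + C2 = 3 and y'(0) = -81/250 - C2 + 4*C1 = 2. Solving gives C1 = 137/125, C2 = 103/50.

y = -39*cos(3*x)/250 - 27*sin(3*x)/250 + 103*exp(-x)/50 + 137*exp(4*x)/125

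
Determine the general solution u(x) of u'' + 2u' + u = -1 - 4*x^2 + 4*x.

Characteristic equation r² + 2r + 1 = 0 has discriminant (2)² - 4·(1) = 0, so r = -1 is a repeated root.
Hence u_h = (C1 + C2*x)*exp(-x).
For the particular solution try u_p = A0 + A1*x + A2*x^2. Substituting and matching coefficients of each power of x gives A0 = -33, A1 = 20, A2 = -4, so u_p = -33 - 4*x^2 + 20*x.

u = -33 - 4*x**2 + 20*x + C1*exp(-x) + C2*x*exp(-x)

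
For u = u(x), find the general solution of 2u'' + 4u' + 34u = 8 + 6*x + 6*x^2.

u = 976/4913 + 3*x**2/17 + 39*x/289 + C1*cos(4*x)*exp(-x) + C2*exp(-x)*sin(4*x)

Divide through by 2: u'' + 2u' + 17u = 4 + 3*x + 3*x^2.
Characteristic equation r² + 2r + 17 = 0 has discriminant (2)² - 4·(17) = -64 < 0, so r = -1 ± 4i.
Hence u_h = C1*cos(4*x)*exp(-x) + C2*exp(-x)*sin(4*x).
For the particular solution try u_p = A0 + A1*x + A2*x^2. Substituting and matching coefficients of each power of x gives A0 = 976/4913, A1 = 39/289, A2 = 3/17, so u_p = 976/4913 + 3*x^2/17 + 39*x/289.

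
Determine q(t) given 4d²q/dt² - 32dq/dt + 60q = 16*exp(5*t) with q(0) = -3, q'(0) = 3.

q = -8*exp(3*t) + 5*exp(5*t) + 2*t*exp(5*t)

Divide through by 4: q'' - 8q' + 15q = 4*exp(5*t).
Characteristic equation r² - 8r + 15 = 0 factors as (r - 3)(r - 5) = 0, so r = 3, 5.
Hence q_h = C1*exp(3*t) + C2*exp(5*t).
Since exp(5*t) solves the homogeneous equation (r = 5 is a root of multiplicity 1), multiply the trial by t. Try q_p = A*t*exp(5*t). Substituting into the equation and dividing by exp(5*t) gives A = 2, so q_p = 2*t*exp(5*t).
General solution: q = C1*exp(3*t) + C2*exp(5*t) + 2*t*exp(5*t).
Apply the initial conditions: q(0) = C1 + C2 = -3 and q'(0) = 2 + 3*C1 + 5*C2 = 3. Solving gives C1 = -8, C2 = 5.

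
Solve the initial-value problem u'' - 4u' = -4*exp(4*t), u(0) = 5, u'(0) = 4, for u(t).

u = 15/4 + 5*exp(4*t)/4 - t*exp(4*t)

Characteristic equation r² - 4r = 0 factors as (r - 4)r = 0, so r = 4, 0.
Hence u_h = C1*exp(4*t) + C2.
Since exp(4*t) solves the homogeneous equation (r = 4 is a root of multiplicity 1), multiply the trial by t. Try u_p = A*t*exp(4*t). Substituting into the equation and dividing by exp(4*t) gives A = -1, so u_p = -t*exp(4*t).
General solution: u = C2 + C1*exp(4*t) - t*exp(4*t).
Apply the initial conditions: u(0) = C1 + C2 = 5 and u'(0) = -1 + 4*C1 = 4. Solving gives C1 = 5/4, C2 = 15/4.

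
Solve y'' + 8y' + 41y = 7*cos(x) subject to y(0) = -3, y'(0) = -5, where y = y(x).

y = 7*sin(x)/208 + 35*cos(x)/208 - 3683*exp(-4*x)*sin(5*x)/1040 - 659*cos(5*x)*exp(-4*x)/208

Characteristic equation r² + 8r + 41 = 0 has discriminant (8)² - 4·(41) = -100 < 0, so r = -4 ± 5i.
Hence y_h = C1*cos(5*x)*exp(-4*x) + C2*exp(-4*x)*sin(5*x).
Try y_p = A*cos(x) + B*sin(x). Substituting and equating the coefficients of cos(x) and sin(x) gives A = 35/208, B = 7/208, so y_p = 7*sin(x)/208 + 35*cos(x)/208.
General solution: y = 7*sin(x)/208 + 35*cos(x)/208 + C1*cos(5*x)*exp(-4*x) + C2*exp(-4*x)*sin(5*x).
Apply the initial conditions: y(0) = 35/208 + C1 = -3 and y'(0) = 7/208 - 4*C1 + 5*C2 = -5. Solving gives C1 = -659/208, C2 = -3683/1040.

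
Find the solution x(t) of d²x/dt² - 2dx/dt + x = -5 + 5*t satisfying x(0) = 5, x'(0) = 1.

Characteristic equation r² - 2r + 1 = 0 has discriminant (-2)² - 4·(1) = 0, so r = 1 is a repeated root.
Hence x_h = (C1 + C2*t)*exp(t).
For the particular solution try x_p = A0 + A1*t. Substituting and matching coefficients of each power of t gives A0 = 5, A1 = 5, so x_p = 5 + 5*t.
General solution: x = 5 + 5*t + C1*exp(t) + C2*t*exp(t).
Apply the initial conditions: x(0) = 5 + C1 = 5 and x'(0) = 5 + C1 + C2 = 1. Solving gives C1 = 0, C2 = -4.

x = 5 + 5*t - 4*t*exp(t)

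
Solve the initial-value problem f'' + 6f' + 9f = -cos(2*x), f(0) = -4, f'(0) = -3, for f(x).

f = -671*exp(-3*x)/169 - 12*sin(2*x)/169 - 5*cos(2*x)/169 - 192*x*exp(-3*x)/13

Characteristic equation r² + 6r + 9 = 0 has discriminant (6)² - 4·(9) = 0, so r = -3 is a repeated root.
Hence f_h = (C1 + C2*x)*exp(-3*x).
Try f_p = A*cos(2*x) + B*sin(2*x). Substituting and equating the coefficients of cos(2x) and sin(2x) gives A = -5/169, B = -12/169, so f_p = -12*sin(2*x)/169 - 5*cos(2*x)/169.
General solution: f = -12*sin(2*x)/169 - 5*cos(2*x)/169 + C1*exp(-3*x) + C2*x*exp(-3*x).
Apply the initial conditions: f(0) = -5/169 + C1 = -4 and f'(0) = -24/169 + C2 - 3*C1 = -3. Solving gives C1 = -671/169, C2 = -192/13.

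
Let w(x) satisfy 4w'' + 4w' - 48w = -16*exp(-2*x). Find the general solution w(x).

Divide through by 4: w'' + w' - 12w = -4*exp(-2*x).
Characteristic equation r² + r - 12 = 0 factors as (r - 3)(r + 4) = 0, so r = 3, -4.
Hence w_h = C1*exp(3*x) + C2*exp(-4*x).
Try w_p = A*exp(-2*x). Substituting into the equation and dividing by exp(-2*x) gives A = 2/5, so w_p = 2*exp(-2*x)/5.

w = 2*exp(-2*x)/5 + C1*exp(3*x) + C2*exp(-4*x)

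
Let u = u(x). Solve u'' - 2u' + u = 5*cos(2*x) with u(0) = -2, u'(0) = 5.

Characteristic equation r² - 2r + 1 = 0 has discriminant (-2)² - 4·(1) = 0, so r = 1 is a repeated root.
Hence u_h = (C1 + C2*x)*exp(x).
Try u_p = A*cos(2*x) + B*sin(2*x). Substituting and equating the coefficients of cos(2x) and sin(2x) gives A = -3/5, B = -4/5, so u_p = -4*sin(2*x)/5 - 3*cos(2*x)/5.
General solution: u = -4*sin(2*x)/5 - 3*cos(2*x)/5 + C1*exp(x) + C2*x*exp(x).
Apply the initial conditions: u(0) = -3/5 + C1 = -2 and u'(0) = -8/5 + C1 + C2 = 5. Solving gives C1 = -7/5, C2 = 8.

u = -7*exp(x)/5 - 4*sin(2*x)/5 - 3*cos(2*x)/5 + 8*x*exp(x)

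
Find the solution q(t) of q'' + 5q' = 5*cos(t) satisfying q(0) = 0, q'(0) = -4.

q = -4/5 - 5*cos(t)/26 + 25*sin(t)/26 + 129*exp(-5*t)/130

Characteristic equation r² + 5r = 0 factors as (r + 5)r = 0, so r = -5, 0.
Hence q_h = C1*exp(-5*t) + C2.
Try q_p = A*cos(t) + B*sin(t). Substituting and equating the coefficients of cos(t) and sin(t) gives A = -5/26, B = 25/26, so q_p = -5*cos(t)/26 + 25*sin(t)/26.
General solution: q = C2 - 5*cos(t)/26 + 25*sin(t)/26 + C1*exp(-5*t).
Apply the initial conditions: q(0) = -5/26 + C1 + C2 = 0 and q'(0) = 25/26 - 5*C1 = -4. Solving gives C1 = 129/130, C2 = -4/5.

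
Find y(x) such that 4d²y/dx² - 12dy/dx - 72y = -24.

Divide through by 4: y'' - 3y' - 18y = -6.
Characteristic equation r² - 3r - 18 = 0 factors as (r - 6)(r + 3) = 0, so r = 6, -3.
Hence y_h = C1*exp(6*x) + C2*exp(-3*x).
For the particular solution try y_p = A0. Substituting and matching coefficients of each power of x gives A0 = 1/3, so y_p = 1/3.

y = 1/3 + C1*exp(6*x) + C2*exp(-3*x)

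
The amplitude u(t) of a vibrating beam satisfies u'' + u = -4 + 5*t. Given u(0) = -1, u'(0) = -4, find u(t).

u = -4 - 9*sin(t) + 3*cos(t) + 5*t

Characteristic equation r² + 1 = 0 has discriminant (0)² - 4·(1) = -4 < 0, so r = ± i.
Hence u_h = C1*cos(t) + C2*sin(t).
For the particular solution try u_p = A0 + A1*t. Substituting and matching coefficients of each power of t gives A0 = -4, A1 = 5, so u_p = -4 + 5*t.
General solution: u = -4 + 5*t + C1*cos(t) + C2*sin(t).
Apply the initial conditions: u(0) = -4 + C1 = -1 and u'(0) = 5 + C2 = -4. Solving gives C1 = 3, C2 = -9.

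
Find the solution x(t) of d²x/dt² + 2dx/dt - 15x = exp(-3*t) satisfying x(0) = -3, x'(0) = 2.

x = -77*exp(3*t)/48 - 21*exp(-5*t)/16 - exp(-3*t)/12

Characteristic equation r² + 2r - 15 = 0 factors as (r + 5)(r - 3) = 0, so r = -5, 3.
Hence x_h = C1*exp(-5*t) + C2*exp(3*t).
Try x_p = A*exp(-3*t). Substituting into the equation and dividing by exp(-3*t) gives A = -1/12, so x_p = -exp(-3*t)/12.
General solution: x = -exp(-3*t)/12 + C1*exp(-5*t) + C2*exp(3*t).
Apply the initial conditions: x(0) = -1/12 + C1 + C2 = -3 and x'(0) = 1/4 - 5*C1 + 3*C2 = 2. Solving gives C1 = -21/16, C2 = -77/48.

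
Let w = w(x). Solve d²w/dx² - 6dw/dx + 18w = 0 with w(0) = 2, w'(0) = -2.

w = 2*cos(3*x)*exp(3*x) - 8*exp(3*x)*sin(3*x)/3

Characteristic equation r² - 6r + 18 = 0 has discriminant (-6)² - 4·(18) = -36 < 0, so r = 3 ± 3i.
Hence w_h = C1*cos(3*x)*exp(3*x) + C2*exp(3*x)*sin(3*x).
Apply the initial conditions: w(0) = C1 = 2 and w'(0) = 3*C1 + 3*C2 = -2. Solving gives C1 = 2, C2 = -8/3.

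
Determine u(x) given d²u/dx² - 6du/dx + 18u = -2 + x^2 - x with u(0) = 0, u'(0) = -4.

u = -10/81 - x/54 + x**2/18 - 235*exp(3*x)*sin(3*x)/162 + 10*cos(3*x)*exp(3*x)/81

Characteristic equation r² - 6r + 18 = 0 has discriminant (-6)² - 4·(18) = -36 < 0, so r = 3 ± 3i.
Hence u_h = C1*cos(3*x)*exp(3*x) + C2*exp(3*x)*sin(3*x).
For the particular solution try u_p = A0 + A1*x + A2*x^2. Substituting and matching coefficients of each power of x gives A0 = -10/81, A1 = -1/54, A2 = 1/18, so u_p = -10/81 - x/54 + x^2/18.
General solution: u = -10/81 - x/54 + x^2/18 + C1*cos(3*x)*exp(3*x) + C2*exp(3*x)*sin(3*x).
Apply the initial conditions: u(0) = -10/81 + C1 = 0 and u'(0) = -1/54 + 3*C1 + 3*C2 = -4. Solving gives C1 = 10/81, C2 = -235/162.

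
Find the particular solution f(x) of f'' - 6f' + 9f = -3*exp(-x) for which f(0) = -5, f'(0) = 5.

Characteristic equation r² - 6r + 9 = 0 has discriminant (-6)² - 4·(9) = 0, so r = 3 is a repeated root.
Hence f_h = (C1 + C2*x)*exp(3*x).
Try f_p = A*exp(-x). Substituting into the equation and dividing by exp(-x) gives A = -3/16, so f_p = -3*exp(-x)/16.
General solution: f = -3*exp(-x)/16 + C1*exp(3*x) + C2*x*exp(3*x).
Apply the initial conditions: f(0) = -3/16 + C1 = -5 and f'(0) = 3/16 + C2 + 3*C1 = 5. Solving gives C1 = -77/16, C2 = 77/4.

f = -77*exp(3*x)/16 - 3*exp(-x)/16 + 77*x*exp(3*x)/4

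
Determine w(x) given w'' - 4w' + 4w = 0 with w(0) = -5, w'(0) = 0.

Characteristic equation r² - 4r + 4 = 0 has discriminant (-4)² - 4·(4) = 0, so r = 2 is a repeated root.
Hence w_h = (C1 + C2*x)*exp(2*x).
Apply the initial conditions: w(0) = C1 = -5 and w'(0) = C2 + 2*C1 = 0. Solving gives C1 = -5, C2 = 10.

w = -5*exp(2*x) + 10*x*exp(2*x)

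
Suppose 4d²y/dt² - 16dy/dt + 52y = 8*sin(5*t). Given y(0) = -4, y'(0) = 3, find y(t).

y = -3*sin(5*t)/68 + 5*cos(5*t)/68 - 277*cos(3*t)*exp(2*t)/68 + 773*exp(2*t)*sin(3*t)/204

Divide through by 4: y'' - 4y' + 13y = 2*sin(5*t).
Characteristic equation r² - 4r + 13 = 0 has discriminant (-4)² - 4·(13) = -36 < 0, so r = 2 ± 3i.
Hence y_h = C1*cos(3*t)*exp(2*t) + C2*exp(2*t)*sin(3*t).
Try y_p = A*cos(5*t) + B*sin(5*t). Substituting and equating the coefficients of cos(5t) and sin(5t) gives A = 5/68, B = -3/68, so y_p = -3*sin(5*t)/68 + 5*cos(5*t)/68.
General solution: y = -3*sin(5*t)/68 + 5*cos(5*t)/68 + C1*cos(3*t)*exp(2*t) + C2*exp(2*t)*sin(3*t).
Apply the initial conditions: y(0) = 5/68 + C1 = -4 and y'(0) = -15/68 + 2*C1 + 3*C2 = 3. Solving gives C1 = -277/68, C2 = 773/204.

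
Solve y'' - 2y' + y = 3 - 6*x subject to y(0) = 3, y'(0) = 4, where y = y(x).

y = -9 - 6*x + 12*exp(x) - 2*x*exp(x)

Characteristic equation r² - 2r + 1 = 0 has discriminant (-2)² - 4·(1) = 0, so r = 1 is a repeated root.
Hence y_h = (C1 + C2*x)*exp(x).
For the particular solution try y_p = A0 + A1*x. Substituting and matching coefficients of each power of x gives A0 = -9, A1 = -6, so y_p = -9 - 6*x.
General solution: y = -9 - 6*x + C1*exp(x) + C2*x*exp(x).
Apply the initial conditions: y(0) = -9 + C1 = 3 and y'(0) = -6 + C1 + C2 = 4. Solving gives C1 = 12, C2 = -2.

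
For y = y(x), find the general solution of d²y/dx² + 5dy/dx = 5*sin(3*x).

Characteristic equation r² + 5r = 0 factors as (r + 5)r = 0, so r = -5, 0.
Hence y_h = C1*exp(-5*x) + C2.
Try y_p = A*cos(3*x) + B*sin(3*x). Substituting and equating the coefficients of cos(3x) and sin(3x) gives A = -25/102, B = -5/34, so y_p = -25*cos(3*x)/102 - 5*sin(3*x)/34.

y = C2 - 25*cos(3*x)/102 - 5*sin(3*x)/34 + C1*exp(-5*x)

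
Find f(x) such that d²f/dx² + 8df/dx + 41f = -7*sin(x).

f = -35*sin(x)/208 + 7*cos(x)/208 + C1*cos(5*x)*exp(-4*x) + C2*exp(-4*x)*sin(5*x)

Characteristic equation r² + 8r + 41 = 0 has discriminant (8)² - 4·(41) = -100 < 0, so r = -4 ± 5i.
Hence f_h = C1*cos(5*x)*exp(-4*x) + C2*exp(-4*x)*sin(5*x).
Try f_p = A*cos(x) + B*sin(x). Substituting and equating the coefficients of cos(x) and sin(x) gives A = 7/208, B = -35/208, so f_p = -35*sin(x)/208 + 7*cos(x)/208.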